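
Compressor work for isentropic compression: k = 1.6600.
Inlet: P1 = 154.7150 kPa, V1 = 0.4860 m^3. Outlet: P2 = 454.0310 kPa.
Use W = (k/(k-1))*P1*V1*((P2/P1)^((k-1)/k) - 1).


(k-1)/k = 0.3976
(P2/P1)^exp = 1.5342
W = 2.5152 * 154.7150 * 0.4860 * (1.5342 - 1) = 101.0353 kJ

101.0353 kJ


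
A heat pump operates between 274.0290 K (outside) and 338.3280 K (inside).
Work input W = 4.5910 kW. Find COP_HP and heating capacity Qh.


COP = 338.3280 / 64.2990 = 5.2618
Qh = 5.2618 * 4.5910 = 24.1569 kW

COP = 5.2618, Qh = 24.1569 kW


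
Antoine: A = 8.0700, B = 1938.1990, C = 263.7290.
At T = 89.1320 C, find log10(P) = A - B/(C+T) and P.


C+T = 352.8610
B/(C+T) = 5.4928
log10(P) = 8.0700 - 5.4928 = 2.5772
P = 10^2.5772 = 377.7360 mmHg

377.7360 mmHg


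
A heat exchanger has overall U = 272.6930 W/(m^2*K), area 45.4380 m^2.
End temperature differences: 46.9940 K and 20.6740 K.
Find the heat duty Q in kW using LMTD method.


LMTD = 32.0529 K
Q = 272.6930 * 45.4380 * 32.0529 = 397155.2010 W = 397.1552 kW

397.1552 kW


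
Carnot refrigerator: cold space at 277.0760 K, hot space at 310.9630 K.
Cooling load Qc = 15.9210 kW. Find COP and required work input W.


COP = 277.0760 / 33.8870 = 8.1765
W = 15.9210 / 8.1765 = 1.9472 kW

COP = 8.1765, W = 1.9472 kW


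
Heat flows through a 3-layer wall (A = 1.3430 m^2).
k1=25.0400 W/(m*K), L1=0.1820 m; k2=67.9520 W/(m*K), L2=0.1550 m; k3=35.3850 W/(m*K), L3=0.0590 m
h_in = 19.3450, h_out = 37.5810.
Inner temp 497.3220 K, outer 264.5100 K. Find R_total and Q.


R_conv_in = 1/(19.3450*1.3430) = 0.0385
R_1 = 0.1820/(25.0400*1.3430) = 0.0054
R_2 = 0.1550/(67.9520*1.3430) = 0.0017
R_3 = 0.0590/(35.3850*1.3430) = 0.0012
R_conv_out = 1/(37.5810*1.3430) = 0.0198
R_total = 0.0667 K/W
Q = 232.8120 / 0.0667 = 3492.7430 W

R_total = 0.0667 K/W, Q = 3492.7430 W


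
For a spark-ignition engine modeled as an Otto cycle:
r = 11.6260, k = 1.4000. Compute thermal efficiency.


r^(k-1) = 2.6679
eta = 1 - 1/2.6679 = 0.6252 = 62.5176%

62.5176%


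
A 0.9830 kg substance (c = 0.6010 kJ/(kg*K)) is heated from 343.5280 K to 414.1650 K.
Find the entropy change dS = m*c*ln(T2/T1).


T2/T1 = 1.2056
ln(T2/T1) = 0.1870
dS = 0.9830 * 0.6010 * 0.1870 = 0.1105 kJ/K

0.1105 kJ/K


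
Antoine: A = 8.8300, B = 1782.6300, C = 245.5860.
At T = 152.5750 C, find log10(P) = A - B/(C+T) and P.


C+T = 398.1610
B/(C+T) = 4.4772
log10(P) = 8.8300 - 4.4772 = 4.3528
P = 10^4.3528 = 22534.1542 mmHg

22534.1542 mmHg


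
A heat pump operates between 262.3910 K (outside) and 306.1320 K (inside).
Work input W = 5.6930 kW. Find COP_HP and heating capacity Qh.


COP = 306.1320 / 43.7410 = 6.9987
Qh = 6.9987 * 5.6930 = 39.8438 kW

COP = 6.9987, Qh = 39.8438 kW


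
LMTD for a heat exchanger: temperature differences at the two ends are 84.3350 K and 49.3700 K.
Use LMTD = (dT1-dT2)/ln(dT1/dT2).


dT1/dT2 = 1.7082
ln(dT1/dT2) = 0.5355
LMTD = 34.9650 / 0.5355 = 65.2997 K

65.2997 K


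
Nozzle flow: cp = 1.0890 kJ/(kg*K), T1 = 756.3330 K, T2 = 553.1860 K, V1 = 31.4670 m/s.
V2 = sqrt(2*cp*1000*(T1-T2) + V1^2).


dT = 203.1470 K
2*cp*1000*dT = 442454.1660
V1^2 = 990.1721
V2 = sqrt(443444.3381) = 665.9162 m/s

665.9162 m/s


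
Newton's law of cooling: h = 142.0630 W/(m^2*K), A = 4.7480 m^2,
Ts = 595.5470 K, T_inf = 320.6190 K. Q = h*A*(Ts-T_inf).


dT = 274.9280 K
Q = 142.0630 * 4.7480 * 274.9280 = 185443.0940 W

185443.0940 W


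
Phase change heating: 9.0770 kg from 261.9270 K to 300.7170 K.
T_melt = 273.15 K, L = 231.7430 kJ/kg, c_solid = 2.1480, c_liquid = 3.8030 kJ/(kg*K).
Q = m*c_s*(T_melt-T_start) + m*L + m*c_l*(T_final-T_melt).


Q1 (sensible, solid) = 9.0770 * 2.1480 * 11.2230 = 218.8193 kJ
Q2 (latent) = 9.0770 * 231.7430 = 2103.5312 kJ
Q3 (sensible, liquid) = 9.0770 * 3.8030 * 27.5670 = 951.6082 kJ
Q_total = 3273.9587 kJ

3273.9587 kJ


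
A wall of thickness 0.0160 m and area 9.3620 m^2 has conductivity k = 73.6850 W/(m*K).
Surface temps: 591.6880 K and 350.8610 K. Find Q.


dT = 240.8270 K
Q = 73.6850 * 9.3620 * 240.8270 / 0.0160 = 1.0383e+07 W

1.0383e+07 W


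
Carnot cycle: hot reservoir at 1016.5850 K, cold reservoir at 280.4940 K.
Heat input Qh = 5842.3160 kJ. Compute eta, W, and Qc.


eta = 1 - 280.4940/1016.5850 = 0.7241
W = 0.7241 * 5842.3160 = 4230.3164 kJ
Qc = 5842.3160 - 4230.3164 = 1611.9996 kJ

eta = 72.4082%, W = 4230.3164 kJ, Qc = 1611.9996 kJ


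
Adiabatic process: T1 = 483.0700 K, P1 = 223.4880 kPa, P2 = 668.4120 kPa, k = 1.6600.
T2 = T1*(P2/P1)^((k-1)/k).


(k-1)/k = 0.3976
(P2/P1)^exp = 1.5459
T2 = 483.0700 * 1.5459 = 746.7575 K

746.7575 K


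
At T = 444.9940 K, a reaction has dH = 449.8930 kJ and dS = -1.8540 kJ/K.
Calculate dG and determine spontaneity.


T*dS = 444.9940 * -1.8540 = -825.0189 kJ
dG = 449.8930 + 825.0189 = 1274.9119 kJ (non-spontaneous)

dG = 1274.9119 kJ, non-spontaneous


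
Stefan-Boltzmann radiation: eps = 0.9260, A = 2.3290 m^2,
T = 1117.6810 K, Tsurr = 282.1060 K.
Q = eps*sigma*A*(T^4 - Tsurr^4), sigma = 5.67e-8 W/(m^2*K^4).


T^4 = 1.5605e+12
Tsurr^4 = 6.3336e+09
Q = 0.9260 * 5.67e-8 * 2.3290 * 1.5542e+12 = 190050.3993 W

190050.3993 W


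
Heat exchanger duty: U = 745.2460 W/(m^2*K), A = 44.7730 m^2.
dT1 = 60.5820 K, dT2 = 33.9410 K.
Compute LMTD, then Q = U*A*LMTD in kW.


LMTD = 45.9824 K
Q = 745.2460 * 44.7730 * 45.9824 = 1534289.4452 W = 1534.2894 kW

1534.2894 kW


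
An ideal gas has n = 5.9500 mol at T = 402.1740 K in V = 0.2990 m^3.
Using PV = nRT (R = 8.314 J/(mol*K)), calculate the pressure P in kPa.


P = nRT/V = 5.9500 * 8.314 * 402.1740 / 0.2990
= 19894.8641 / 0.2990 = 66538.0070 Pa = 66.5380 kPa

66.5380 kPa


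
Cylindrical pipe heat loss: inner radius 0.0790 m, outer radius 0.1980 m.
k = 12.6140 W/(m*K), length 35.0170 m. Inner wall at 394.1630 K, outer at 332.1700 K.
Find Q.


dT = 61.9930 K
ln(ro/ri) = 0.9188
Q = 2*pi*12.6140*35.0170*61.9930 / 0.9188 = 187251.0377 W

187251.0377 W


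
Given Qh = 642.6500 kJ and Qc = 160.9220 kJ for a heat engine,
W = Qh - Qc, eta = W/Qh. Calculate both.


W = 642.6500 - 160.9220 = 481.7280 kJ
eta = 481.7280 / 642.6500 = 0.7496 = 74.9596%

W = 481.7280 kJ, eta = 74.9596%


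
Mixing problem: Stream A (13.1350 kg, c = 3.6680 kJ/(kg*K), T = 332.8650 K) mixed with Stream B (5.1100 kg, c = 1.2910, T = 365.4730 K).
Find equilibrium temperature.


num = 18448.1918
den = 54.7762
Tf = 336.7922 K

336.7922 K


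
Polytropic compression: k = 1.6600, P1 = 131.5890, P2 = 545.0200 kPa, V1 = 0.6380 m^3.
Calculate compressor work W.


(k-1)/k = 0.3976
(P2/P1)^exp = 1.7595
W = 2.5152 * 131.5890 * 0.6380 * (1.7595 - 1) = 160.3739 kJ

160.3739 kJ


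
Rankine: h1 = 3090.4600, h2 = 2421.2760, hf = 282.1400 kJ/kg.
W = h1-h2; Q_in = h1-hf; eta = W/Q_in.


W = 669.1840 kJ/kg
Q_in = 2808.3200 kJ/kg
eta = 0.2383 = 23.8286%

eta = 23.8286%


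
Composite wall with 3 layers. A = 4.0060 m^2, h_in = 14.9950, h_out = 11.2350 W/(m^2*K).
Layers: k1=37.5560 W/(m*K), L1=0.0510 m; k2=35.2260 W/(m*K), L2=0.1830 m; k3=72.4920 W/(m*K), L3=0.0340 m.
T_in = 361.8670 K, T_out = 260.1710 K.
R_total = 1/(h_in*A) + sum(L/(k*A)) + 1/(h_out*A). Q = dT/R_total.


R_conv_in = 1/(14.9950*4.0060) = 0.0166
R_1 = 0.0510/(37.5560*4.0060) = 0.0003
R_2 = 0.1830/(35.2260*4.0060) = 0.0013
R_3 = 0.0340/(72.4920*4.0060) = 0.0001
R_conv_out = 1/(11.2350*4.0060) = 0.0222
R_total = 0.0406 K/W
Q = 101.6960 / 0.0406 = 2503.6749 W

R_total = 0.0406 K/W, Q = 2503.6749 W


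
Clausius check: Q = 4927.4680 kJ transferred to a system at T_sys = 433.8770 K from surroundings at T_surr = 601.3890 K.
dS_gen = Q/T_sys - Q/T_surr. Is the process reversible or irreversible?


dS_sys = 4927.4680/433.8770 = 11.3568 kJ/K
dS_surr = -4927.4680/601.3890 = -8.1935 kJ/K
dS_gen = 11.3568 - 8.1935 = 3.1634 kJ/K (irreversible)

dS_gen = 3.1634 kJ/K, irreversible


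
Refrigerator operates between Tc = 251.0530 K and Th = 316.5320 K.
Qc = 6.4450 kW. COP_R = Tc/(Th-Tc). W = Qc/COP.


COP = 251.0530 / 65.4790 = 3.8341
W = 6.4450 / 3.8341 = 1.6810 kW

COP = 3.8341, W = 1.6810 kW


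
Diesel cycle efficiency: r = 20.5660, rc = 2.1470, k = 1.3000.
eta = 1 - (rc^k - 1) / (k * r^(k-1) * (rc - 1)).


r^(k-1) = 2.4771
rc^k = 2.7001
eta = 0.5397 = 53.9716%

53.9716%


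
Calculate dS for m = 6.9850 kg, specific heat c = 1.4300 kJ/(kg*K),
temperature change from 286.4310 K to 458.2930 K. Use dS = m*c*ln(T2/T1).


T2/T1 = 1.6000
ln(T2/T1) = 0.4700
dS = 6.9850 * 1.4300 * 0.4700 = 4.6947 kJ/K

4.6947 kJ/K


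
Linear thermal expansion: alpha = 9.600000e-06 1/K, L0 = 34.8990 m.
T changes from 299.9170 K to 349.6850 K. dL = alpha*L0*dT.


dT = 49.7680 K
dL = 9.600000e-06 * 34.8990 * 49.7680 = 0.016674 m
L_final = 34.915674 m

dL = 0.016674 m


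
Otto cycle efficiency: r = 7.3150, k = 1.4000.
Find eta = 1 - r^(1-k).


r^(k-1) = 2.2166
eta = 1 - 1/2.2166 = 0.5489 = 54.8857%

54.8857%


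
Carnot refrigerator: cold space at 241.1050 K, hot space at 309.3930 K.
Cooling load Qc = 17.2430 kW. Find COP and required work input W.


COP = 241.1050 / 68.2880 = 3.5307
W = 17.2430 / 3.5307 = 4.8837 kW

COP = 3.5307, W = 4.8837 kW


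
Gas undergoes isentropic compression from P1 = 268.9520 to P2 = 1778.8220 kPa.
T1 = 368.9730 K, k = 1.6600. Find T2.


(k-1)/k = 0.3976
(P2/P1)^exp = 2.1194
T2 = 368.9730 * 2.1194 = 781.9890 K

781.9890 K


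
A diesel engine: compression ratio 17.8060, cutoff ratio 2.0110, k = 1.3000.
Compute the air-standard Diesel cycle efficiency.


r^(k-1) = 2.3723
rc^k = 2.4799
eta = 0.5254 = 52.5353%

52.5353%


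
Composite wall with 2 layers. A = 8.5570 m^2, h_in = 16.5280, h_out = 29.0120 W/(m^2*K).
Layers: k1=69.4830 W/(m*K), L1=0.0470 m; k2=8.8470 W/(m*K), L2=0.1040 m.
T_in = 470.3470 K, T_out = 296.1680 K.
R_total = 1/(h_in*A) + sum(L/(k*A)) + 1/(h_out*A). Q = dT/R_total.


R_conv_in = 1/(16.5280*8.5570) = 0.0071
R_1 = 0.0470/(69.4830*8.5570) = 7.9049e-05
R_2 = 0.1040/(8.8470*8.5570) = 0.0014
R_conv_out = 1/(29.0120*8.5570) = 0.0040
R_total = 0.0126 K/W
Q = 174.1790 / 0.0126 = 13877.0789 W

R_total = 0.0126 K/W, Q = 13877.0789 W


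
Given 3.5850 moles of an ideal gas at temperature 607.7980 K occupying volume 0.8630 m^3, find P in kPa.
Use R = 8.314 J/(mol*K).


P = nRT/V = 3.5850 * 8.314 * 607.7980 / 0.8630
= 18115.8388 / 0.8630 = 20991.7019 Pa = 20.9917 kPa

20.9917 kPa


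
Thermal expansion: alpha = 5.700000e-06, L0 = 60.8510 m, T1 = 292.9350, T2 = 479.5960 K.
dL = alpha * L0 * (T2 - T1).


dT = 186.6610 K
dL = 5.700000e-06 * 60.8510 * 186.6610 = 0.064743 m
L_final = 60.915743 m

dL = 0.064743 m


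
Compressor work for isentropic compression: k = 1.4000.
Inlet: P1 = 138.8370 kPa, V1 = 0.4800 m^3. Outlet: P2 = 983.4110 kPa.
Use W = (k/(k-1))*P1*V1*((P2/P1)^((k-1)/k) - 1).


(k-1)/k = 0.2857
(P2/P1)^exp = 1.7495
W = 3.5000 * 138.8370 * 0.4800 * (1.7495 - 1) = 174.8263 kJ

174.8263 kJ


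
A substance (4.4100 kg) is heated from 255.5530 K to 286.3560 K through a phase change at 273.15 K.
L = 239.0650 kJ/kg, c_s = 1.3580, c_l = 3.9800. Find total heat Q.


Q1 (sensible, solid) = 4.4100 * 1.3580 * 17.5970 = 105.3846 kJ
Q2 (latent) = 4.4100 * 239.0650 = 1054.2767 kJ
Q3 (sensible, liquid) = 4.4100 * 3.9800 * 13.2060 = 231.7891 kJ
Q_total = 1391.4503 kJ

1391.4503 kJ


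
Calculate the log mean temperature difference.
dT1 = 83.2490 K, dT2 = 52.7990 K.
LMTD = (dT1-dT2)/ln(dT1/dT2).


dT1/dT2 = 1.5767
ln(dT1/dT2) = 0.4553
LMTD = 30.4500 / 0.4553 = 66.8725 K

66.8725 K


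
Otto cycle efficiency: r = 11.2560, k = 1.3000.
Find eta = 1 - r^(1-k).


r^(k-1) = 2.0674
eta = 1 - 1/2.0674 = 0.5163 = 51.6290%

51.6290%


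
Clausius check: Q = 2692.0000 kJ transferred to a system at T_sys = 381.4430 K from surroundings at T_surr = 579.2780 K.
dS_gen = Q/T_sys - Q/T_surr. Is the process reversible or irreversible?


dS_sys = 2692.0000/381.4430 = 7.0574 kJ/K
dS_surr = -2692.0000/579.2780 = -4.6472 kJ/K
dS_gen = 7.0574 - 4.6472 = 2.4102 kJ/K (irreversible)

dS_gen = 2.4102 kJ/K, irreversible


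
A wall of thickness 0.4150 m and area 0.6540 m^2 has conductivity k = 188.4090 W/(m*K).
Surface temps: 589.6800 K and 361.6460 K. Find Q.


dT = 228.0340 K
Q = 188.4090 * 0.6540 * 228.0340 / 0.4150 = 67706.5838 W

67706.5838 W


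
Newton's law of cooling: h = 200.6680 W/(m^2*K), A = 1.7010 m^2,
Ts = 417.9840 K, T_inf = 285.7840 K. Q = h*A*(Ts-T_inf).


dT = 132.2000 K
Q = 200.6680 * 1.7010 * 132.2000 = 45124.6546 W

45124.6546 W


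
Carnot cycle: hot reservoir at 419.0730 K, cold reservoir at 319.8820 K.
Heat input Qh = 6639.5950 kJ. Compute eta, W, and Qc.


eta = 1 - 319.8820/419.0730 = 0.2367
W = 0.2367 * 6639.5950 = 1571.5354 kJ
Qc = 6639.5950 - 1571.5354 = 5068.0596 kJ

eta = 23.6691%, W = 1571.5354 kJ, Qc = 5068.0596 kJ


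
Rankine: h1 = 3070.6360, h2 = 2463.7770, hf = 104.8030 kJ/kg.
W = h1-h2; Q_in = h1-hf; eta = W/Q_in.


W = 606.8590 kJ/kg
Q_in = 2965.8330 kJ/kg
eta = 0.2046 = 20.4617%

eta = 20.4617%


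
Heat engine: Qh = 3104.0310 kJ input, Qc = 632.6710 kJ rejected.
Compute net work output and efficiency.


W = 3104.0310 - 632.6710 = 2471.3600 kJ
eta = 2471.3600 / 3104.0310 = 0.7962 = 79.6178%

W = 2471.3600 kJ, eta = 79.6178%


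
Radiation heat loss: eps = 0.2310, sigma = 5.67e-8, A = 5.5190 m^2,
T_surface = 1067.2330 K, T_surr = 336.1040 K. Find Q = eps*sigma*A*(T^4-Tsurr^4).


T^4 = 1.2973e+12
Tsurr^4 = 1.2761e+10
Q = 0.2310 * 5.67e-8 * 5.5190 * 1.2845e+12 = 92853.6880 W

92853.6880 W


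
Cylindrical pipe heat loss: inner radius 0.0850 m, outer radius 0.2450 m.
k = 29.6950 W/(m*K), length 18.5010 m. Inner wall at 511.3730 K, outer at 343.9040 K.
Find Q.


dT = 167.4690 K
ln(ro/ri) = 1.0586
Q = 2*pi*29.6950*18.5010*167.4690 / 1.0586 = 546082.2817 W

546082.2817 W


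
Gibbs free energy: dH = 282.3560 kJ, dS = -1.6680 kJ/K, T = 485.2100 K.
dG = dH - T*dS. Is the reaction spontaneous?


T*dS = 485.2100 * -1.6680 = -809.3303 kJ
dG = 282.3560 + 809.3303 = 1091.6863 kJ (non-spontaneous)

dG = 1091.6863 kJ, non-spontaneous


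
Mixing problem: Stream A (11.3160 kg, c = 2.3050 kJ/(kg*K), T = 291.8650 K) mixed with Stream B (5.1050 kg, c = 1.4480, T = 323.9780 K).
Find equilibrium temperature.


num = 10007.6840
den = 33.4754
Tf = 298.9562 K

298.9562 K


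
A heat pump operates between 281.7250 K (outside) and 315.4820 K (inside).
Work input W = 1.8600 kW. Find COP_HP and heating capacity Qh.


COP = 315.4820 / 33.7570 = 9.3457
Qh = 9.3457 * 1.8600 = 17.3830 kW

COP = 9.3457, Qh = 17.3830 kW


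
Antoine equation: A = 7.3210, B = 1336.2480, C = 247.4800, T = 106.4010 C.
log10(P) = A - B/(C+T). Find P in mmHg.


C+T = 353.8810
B/(C+T) = 3.7760
log10(P) = 7.3210 - 3.7760 = 3.5450
P = 10^3.5450 = 3507.6706 mmHg

3507.6706 mmHg


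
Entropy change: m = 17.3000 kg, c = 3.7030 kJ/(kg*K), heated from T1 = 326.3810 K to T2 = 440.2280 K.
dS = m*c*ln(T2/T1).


T2/T1 = 1.3488
ln(T2/T1) = 0.2992
dS = 17.3000 * 3.7030 * 0.2992 = 19.1691 kJ/K

19.1691 kJ/K


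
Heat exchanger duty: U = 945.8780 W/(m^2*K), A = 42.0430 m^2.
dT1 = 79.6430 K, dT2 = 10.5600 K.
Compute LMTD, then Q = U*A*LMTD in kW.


LMTD = 34.1914 K
Q = 945.8780 * 42.0430 * 34.1914 = 1359706.7964 W = 1359.7068 kW

1359.7068 kW


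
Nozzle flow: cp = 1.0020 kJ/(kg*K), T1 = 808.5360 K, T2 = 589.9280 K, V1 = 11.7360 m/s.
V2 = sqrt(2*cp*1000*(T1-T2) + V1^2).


dT = 218.6080 K
2*cp*1000*dT = 438090.4320
V1^2 = 137.7337
V2 = sqrt(438228.1657) = 661.9880 m/s

661.9880 m/s


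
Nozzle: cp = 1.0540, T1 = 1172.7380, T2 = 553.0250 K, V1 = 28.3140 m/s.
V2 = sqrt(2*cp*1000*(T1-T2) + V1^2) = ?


dT = 619.7130 K
2*cp*1000*dT = 1306355.0040
V1^2 = 801.6826
V2 = sqrt(1307156.6866) = 1143.3095 m/s

1143.3095 m/s


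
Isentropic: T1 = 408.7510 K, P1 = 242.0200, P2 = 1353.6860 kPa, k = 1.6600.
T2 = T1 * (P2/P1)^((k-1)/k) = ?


(k-1)/k = 0.3976
(P2/P1)^exp = 1.9827
T2 = 408.7510 * 1.9827 = 810.4456 K

810.4456 K


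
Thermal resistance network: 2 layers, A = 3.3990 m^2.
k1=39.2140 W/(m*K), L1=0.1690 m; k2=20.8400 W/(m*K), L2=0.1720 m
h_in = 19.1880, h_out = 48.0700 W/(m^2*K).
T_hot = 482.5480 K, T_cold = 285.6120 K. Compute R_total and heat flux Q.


R_conv_in = 1/(19.1880*3.3990) = 0.0153
R_1 = 0.1690/(39.2140*3.3990) = 0.0013
R_2 = 0.1720/(20.8400*3.3990) = 0.0024
R_conv_out = 1/(48.0700*3.3990) = 0.0061
R_total = 0.0251 K/W
Q = 196.9360 / 0.0251 = 7830.7233 W

R_total = 0.0251 K/W, Q = 7830.7233 W


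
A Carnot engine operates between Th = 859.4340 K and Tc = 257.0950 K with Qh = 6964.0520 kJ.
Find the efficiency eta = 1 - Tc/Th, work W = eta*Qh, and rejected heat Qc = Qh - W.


eta = 1 - 257.0950/859.4340 = 0.7009
W = 0.7009 * 6964.0520 = 4880.7938 kJ
Qc = 6964.0520 - 4880.7938 = 2083.2582 kJ

eta = 70.0855%, W = 4880.7938 kJ, Qc = 2083.2582 kJ


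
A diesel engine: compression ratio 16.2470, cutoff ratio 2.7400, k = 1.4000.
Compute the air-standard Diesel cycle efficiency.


r^(k-1) = 3.0501
rc^k = 4.1006
eta = 0.5827 = 58.2685%

58.2685%


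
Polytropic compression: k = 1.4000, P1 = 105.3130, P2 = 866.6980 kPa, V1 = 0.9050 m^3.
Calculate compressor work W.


(k-1)/k = 0.2857
(P2/P1)^exp = 1.8262
W = 3.5000 * 105.3130 * 0.9050 * (1.8262 - 1) = 275.5895 kJ

275.5895 kJ


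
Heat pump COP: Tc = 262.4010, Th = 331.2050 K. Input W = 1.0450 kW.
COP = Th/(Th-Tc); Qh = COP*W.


COP = 331.2050 / 68.8040 = 4.8137
Qh = 4.8137 * 1.0450 = 5.0304 kW

COP = 4.8137, Qh = 5.0304 kW


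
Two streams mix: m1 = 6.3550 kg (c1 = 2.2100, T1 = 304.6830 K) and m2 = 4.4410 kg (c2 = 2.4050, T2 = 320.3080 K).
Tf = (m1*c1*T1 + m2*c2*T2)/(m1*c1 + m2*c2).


num = 7700.2189
den = 24.7252
Tf = 311.4326 K

311.4326 K


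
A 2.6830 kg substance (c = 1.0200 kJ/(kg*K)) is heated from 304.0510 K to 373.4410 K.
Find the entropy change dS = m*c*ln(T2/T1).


T2/T1 = 1.2282
ln(T2/T1) = 0.2056
dS = 2.6830 * 1.0200 * 0.2056 = 0.5626 kJ/K

0.5626 kJ/K


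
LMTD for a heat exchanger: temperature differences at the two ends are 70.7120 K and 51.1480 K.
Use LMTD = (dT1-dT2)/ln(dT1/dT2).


dT1/dT2 = 1.3825
ln(dT1/dT2) = 0.3239
LMTD = 19.5640 / 0.3239 = 60.4029 K

60.4029 K


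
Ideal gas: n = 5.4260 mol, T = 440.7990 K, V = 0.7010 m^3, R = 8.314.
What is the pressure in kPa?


P = nRT/V = 5.4260 * 8.314 * 440.7990 / 0.7010
= 19885.2205 / 0.7010 = 28366.9336 Pa = 28.3669 kPa

28.3669 kPa


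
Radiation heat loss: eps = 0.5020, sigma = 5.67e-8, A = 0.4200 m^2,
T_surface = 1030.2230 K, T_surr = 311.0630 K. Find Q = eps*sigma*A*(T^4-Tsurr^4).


T^4 = 1.1265e+12
Tsurr^4 = 9.3625e+09
Q = 0.5020 * 5.67e-8 * 0.4200 * 1.1171e+12 = 13354.7696 W

13354.7696 W


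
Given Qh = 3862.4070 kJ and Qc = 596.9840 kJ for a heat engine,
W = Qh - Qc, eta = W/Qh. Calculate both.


W = 3862.4070 - 596.9840 = 3265.4230 kJ
eta = 3265.4230 / 3862.4070 = 0.8454 = 84.5437%

W = 3265.4230 kJ, eta = 84.5437%


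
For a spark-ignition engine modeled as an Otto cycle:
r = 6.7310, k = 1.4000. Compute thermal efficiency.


r^(k-1) = 2.1440
eta = 1 - 1/2.1440 = 0.5336 = 53.3590%

53.3590%


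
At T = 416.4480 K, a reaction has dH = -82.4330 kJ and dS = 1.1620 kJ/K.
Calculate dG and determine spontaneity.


T*dS = 416.4480 * 1.1620 = 483.9126 kJ
dG = -82.4330 - 483.9126 = -566.3456 kJ (spontaneous)

dG = -566.3456 kJ, spontaneous


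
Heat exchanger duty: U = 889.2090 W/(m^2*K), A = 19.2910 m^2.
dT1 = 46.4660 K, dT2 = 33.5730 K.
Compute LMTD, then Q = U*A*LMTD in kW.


LMTD = 39.6709 K
Q = 889.2090 * 19.2910 * 39.6709 = 680504.4400 W = 680.5044 kW

680.5044 kW


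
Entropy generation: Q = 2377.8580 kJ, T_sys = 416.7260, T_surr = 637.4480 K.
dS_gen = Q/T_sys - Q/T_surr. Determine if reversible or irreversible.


dS_sys = 2377.8580/416.7260 = 5.7060 kJ/K
dS_surr = -2377.8580/637.4480 = -3.7303 kJ/K
dS_gen = 5.7060 - 3.7303 = 1.9758 kJ/K (irreversible)

dS_gen = 1.9758 kJ/K, irreversible


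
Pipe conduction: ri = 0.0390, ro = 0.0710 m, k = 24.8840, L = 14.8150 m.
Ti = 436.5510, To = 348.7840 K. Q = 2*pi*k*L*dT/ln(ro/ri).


dT = 87.7670 K
ln(ro/ri) = 0.5991
Q = 2*pi*24.8840*14.8150*87.7670 / 0.5991 = 339328.5767 W

339328.5767 W


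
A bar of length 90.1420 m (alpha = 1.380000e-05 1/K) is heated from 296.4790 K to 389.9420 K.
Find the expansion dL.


dT = 93.4630 K
dL = 1.380000e-05 * 90.1420 * 93.4630 = 0.116264 m
L_final = 90.258264 m

dL = 0.116264 m


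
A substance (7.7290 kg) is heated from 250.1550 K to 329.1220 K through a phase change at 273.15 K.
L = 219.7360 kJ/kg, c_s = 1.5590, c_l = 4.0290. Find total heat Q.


Q1 (sensible, solid) = 7.7290 * 1.5590 * 22.9950 = 277.0785 kJ
Q2 (latent) = 7.7290 * 219.7360 = 1698.3395 kJ
Q3 (sensible, liquid) = 7.7290 * 4.0290 * 55.9720 = 1742.9760 kJ
Q_total = 3718.3940 kJ

3718.3940 kJ


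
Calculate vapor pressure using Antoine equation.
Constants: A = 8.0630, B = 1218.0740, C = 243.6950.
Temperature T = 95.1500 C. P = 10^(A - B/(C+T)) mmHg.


C+T = 338.8450
B/(C+T) = 3.5948
log10(P) = 8.0630 - 3.5948 = 4.4682
P = 10^4.4682 = 29391.2275 mmHg

29391.2275 mmHg


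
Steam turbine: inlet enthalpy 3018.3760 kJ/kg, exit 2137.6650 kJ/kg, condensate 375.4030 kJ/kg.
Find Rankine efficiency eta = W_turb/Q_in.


W = 880.7110 kJ/kg
Q_in = 2642.9730 kJ/kg
eta = 0.3332 = 33.3227%

eta = 33.3227%


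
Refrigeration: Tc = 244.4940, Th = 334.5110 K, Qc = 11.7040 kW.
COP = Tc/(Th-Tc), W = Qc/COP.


COP = 244.4940 / 90.0170 = 2.7161
W = 11.7040 / 2.7161 = 4.3091 kW

COP = 2.7161, W = 4.3091 kW


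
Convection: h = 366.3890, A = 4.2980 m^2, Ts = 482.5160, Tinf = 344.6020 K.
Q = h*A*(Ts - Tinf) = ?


dT = 137.9140 K
Q = 366.3890 * 4.2980 * 137.9140 = 217178.6816 W

217178.6816 W


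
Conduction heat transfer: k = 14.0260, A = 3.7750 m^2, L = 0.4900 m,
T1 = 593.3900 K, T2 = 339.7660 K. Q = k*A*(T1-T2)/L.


dT = 253.6240 K
Q = 14.0260 * 3.7750 * 253.6240 / 0.4900 = 27405.9624 W

27405.9624 W


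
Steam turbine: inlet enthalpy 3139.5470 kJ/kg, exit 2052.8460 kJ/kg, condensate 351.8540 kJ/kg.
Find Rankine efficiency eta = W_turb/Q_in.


W = 1086.7010 kJ/kg
Q_in = 2787.6930 kJ/kg
eta = 0.3898 = 38.9821%

eta = 38.9821%


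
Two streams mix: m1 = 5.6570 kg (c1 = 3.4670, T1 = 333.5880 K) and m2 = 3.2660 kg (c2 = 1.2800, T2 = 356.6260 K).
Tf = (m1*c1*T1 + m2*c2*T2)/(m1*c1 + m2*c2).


num = 8033.4689
den = 23.7933
Tf = 337.6358 K

337.6358 K


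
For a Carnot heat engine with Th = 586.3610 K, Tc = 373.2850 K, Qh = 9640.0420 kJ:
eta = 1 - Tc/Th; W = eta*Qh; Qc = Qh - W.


eta = 1 - 373.2850/586.3610 = 0.3634
W = 0.3634 * 9640.0420 = 3503.0665 kJ
Qc = 9640.0420 - 3503.0665 = 6136.9755 kJ

eta = 36.3387%, W = 3503.0665 kJ, Qc = 6136.9755 kJ


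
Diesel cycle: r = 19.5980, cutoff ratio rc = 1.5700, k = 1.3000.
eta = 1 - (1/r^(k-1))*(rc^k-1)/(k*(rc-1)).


r^(k-1) = 2.4415
rc^k = 1.7975
eta = 0.5592 = 55.9191%

55.9191%


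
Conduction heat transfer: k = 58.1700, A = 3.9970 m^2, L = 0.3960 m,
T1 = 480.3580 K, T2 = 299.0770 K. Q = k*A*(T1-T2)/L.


dT = 181.2810 K
Q = 58.1700 * 3.9970 * 181.2810 / 0.3960 = 106436.4337 W

106436.4337 W


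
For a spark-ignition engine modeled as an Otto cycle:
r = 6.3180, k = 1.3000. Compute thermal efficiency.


r^(k-1) = 1.7385
eta = 1 - 1/1.7385 = 0.4248 = 42.4790%

42.4790%


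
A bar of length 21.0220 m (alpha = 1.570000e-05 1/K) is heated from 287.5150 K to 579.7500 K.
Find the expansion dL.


dT = 292.2350 K
dL = 1.570000e-05 * 21.0220 * 292.2350 = 0.096451 m
L_final = 21.118451 m

dL = 0.096451 m


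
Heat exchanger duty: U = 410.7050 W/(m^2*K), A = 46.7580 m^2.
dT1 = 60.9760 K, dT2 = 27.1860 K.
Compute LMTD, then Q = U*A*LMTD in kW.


LMTD = 41.8308 K
Q = 410.7050 * 46.7580 * 41.8308 = 803307.7837 W = 803.3078 kW

803.3078 kW


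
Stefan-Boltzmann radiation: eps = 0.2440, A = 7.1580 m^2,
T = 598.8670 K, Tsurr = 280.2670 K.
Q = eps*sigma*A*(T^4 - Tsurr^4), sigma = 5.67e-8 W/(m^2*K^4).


T^4 = 1.2862e+11
Tsurr^4 = 6.1700e+09
Q = 0.2440 * 5.67e-8 * 7.1580 * 1.2245e+11 = 12126.5403 W

12126.5403 W


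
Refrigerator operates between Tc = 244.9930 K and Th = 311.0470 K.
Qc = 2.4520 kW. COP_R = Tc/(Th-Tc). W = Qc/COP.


COP = 244.9930 / 66.0540 = 3.7090
W = 2.4520 / 3.7090 = 0.6611 kW

COP = 3.7090, W = 0.6611 kW


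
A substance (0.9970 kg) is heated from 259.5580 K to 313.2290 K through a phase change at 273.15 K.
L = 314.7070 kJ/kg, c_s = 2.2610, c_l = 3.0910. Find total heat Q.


Q1 (sensible, solid) = 0.9970 * 2.2610 * 13.5920 = 30.6393 kJ
Q2 (latent) = 0.9970 * 314.7070 = 313.7629 kJ
Q3 (sensible, liquid) = 0.9970 * 3.0910 * 40.0790 = 123.5125 kJ
Q_total = 467.9147 kJ

467.9147 kJ


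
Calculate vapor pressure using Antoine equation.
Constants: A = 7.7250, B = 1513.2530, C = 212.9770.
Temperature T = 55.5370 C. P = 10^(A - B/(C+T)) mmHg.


C+T = 268.5140
B/(C+T) = 5.6357
log10(P) = 7.7250 - 5.6357 = 2.0893
P = 10^2.0893 = 122.8407 mmHg

122.8407 mmHg


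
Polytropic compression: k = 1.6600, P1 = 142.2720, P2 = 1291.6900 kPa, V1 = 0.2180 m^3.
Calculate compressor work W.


(k-1)/k = 0.3976
(P2/P1)^exp = 2.4038
W = 2.5152 * 142.2720 * 0.2180 * (2.4038 - 1) = 109.5116 kJ

109.5116 kJ


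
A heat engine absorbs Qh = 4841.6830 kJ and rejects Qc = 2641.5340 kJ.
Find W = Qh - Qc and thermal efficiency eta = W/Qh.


W = 4841.6830 - 2641.5340 = 2200.1490 kJ
eta = 2200.1490 / 4841.6830 = 0.4544 = 45.4418%

W = 2200.1490 kJ, eta = 45.4418%


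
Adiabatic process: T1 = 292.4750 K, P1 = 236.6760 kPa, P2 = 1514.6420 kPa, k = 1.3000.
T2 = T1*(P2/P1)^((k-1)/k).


(k-1)/k = 0.2308
(P2/P1)^exp = 1.5347
T2 = 292.4750 * 1.5347 = 448.8743 K

448.8743 K


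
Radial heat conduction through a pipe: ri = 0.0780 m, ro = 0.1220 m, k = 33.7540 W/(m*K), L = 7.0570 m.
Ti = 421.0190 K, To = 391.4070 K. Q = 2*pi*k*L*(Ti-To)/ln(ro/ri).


dT = 29.6120 K
ln(ro/ri) = 0.4473
Q = 2*pi*33.7540*7.0570*29.6120 / 0.4473 = 99079.1362 W

99079.1362 W


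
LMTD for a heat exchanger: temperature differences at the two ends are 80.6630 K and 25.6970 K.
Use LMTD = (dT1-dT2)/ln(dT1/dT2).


dT1/dT2 = 3.1390
ln(dT1/dT2) = 1.1439
LMTD = 54.9660 / 1.1439 = 48.0512 K

48.0512 K


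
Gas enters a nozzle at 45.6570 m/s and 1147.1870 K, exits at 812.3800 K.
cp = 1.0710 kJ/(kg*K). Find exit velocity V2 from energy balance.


dT = 334.8070 K
2*cp*1000*dT = 717156.5940
V1^2 = 2084.5616
V2 = sqrt(719241.1556) = 848.0809 m/s

848.0809 m/s


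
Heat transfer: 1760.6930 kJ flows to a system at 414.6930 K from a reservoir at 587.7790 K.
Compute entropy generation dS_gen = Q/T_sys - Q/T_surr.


dS_sys = 1760.6930/414.6930 = 4.2458 kJ/K
dS_surr = -1760.6930/587.7790 = -2.9955 kJ/K
dS_gen = 4.2458 - 2.9955 = 1.2503 kJ/K (irreversible)

dS_gen = 1.2503 kJ/K, irreversible


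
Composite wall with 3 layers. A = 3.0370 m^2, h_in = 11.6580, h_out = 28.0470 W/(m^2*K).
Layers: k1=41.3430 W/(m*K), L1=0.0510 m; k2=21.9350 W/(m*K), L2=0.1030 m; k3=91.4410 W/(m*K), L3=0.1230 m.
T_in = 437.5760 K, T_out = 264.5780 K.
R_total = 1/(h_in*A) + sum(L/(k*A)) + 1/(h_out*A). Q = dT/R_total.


R_conv_in = 1/(11.6580*3.0370) = 0.0282
R_1 = 0.0510/(41.3430*3.0370) = 0.0004
R_2 = 0.1030/(21.9350*3.0370) = 0.0015
R_3 = 0.1230/(91.4410*3.0370) = 0.0004
R_conv_out = 1/(28.0470*3.0370) = 0.0117
R_total = 0.0424 K/W
Q = 172.9980 / 0.0424 = 4082.1055 W

R_total = 0.0424 K/W, Q = 4082.1055 W


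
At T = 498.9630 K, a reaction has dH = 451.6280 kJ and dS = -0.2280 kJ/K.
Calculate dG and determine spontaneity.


T*dS = 498.9630 * -0.2280 = -113.7636 kJ
dG = 451.6280 + 113.7636 = 565.3916 kJ (non-spontaneous)

dG = 565.3916 kJ, non-spontaneous


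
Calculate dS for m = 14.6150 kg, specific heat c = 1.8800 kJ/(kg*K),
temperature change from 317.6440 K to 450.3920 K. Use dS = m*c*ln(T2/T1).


T2/T1 = 1.4179
ln(T2/T1) = 0.3492
dS = 14.6150 * 1.8800 * 0.3492 = 9.5943 kJ/K

9.5943 kJ/K


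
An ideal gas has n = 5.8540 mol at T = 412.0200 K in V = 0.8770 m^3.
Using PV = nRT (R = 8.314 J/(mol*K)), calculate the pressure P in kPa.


P = nRT/V = 5.8540 * 8.314 * 412.0200 / 0.8770
= 20053.0777 / 0.8770 = 22865.5390 Pa = 22.8655 kPa

22.8655 kPa


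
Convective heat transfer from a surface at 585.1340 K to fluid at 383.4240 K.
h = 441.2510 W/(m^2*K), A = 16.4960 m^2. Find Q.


dT = 201.7100 K
Q = 441.2510 * 16.4960 * 201.7100 = 1468222.1780 W

1468222.1780 W


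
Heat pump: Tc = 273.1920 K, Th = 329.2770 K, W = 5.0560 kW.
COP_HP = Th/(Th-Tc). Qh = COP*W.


COP = 329.2770 / 56.0850 = 5.8710
Qh = 5.8710 * 5.0560 = 29.6840 kW

COP = 5.8710, Qh = 29.6840 kW


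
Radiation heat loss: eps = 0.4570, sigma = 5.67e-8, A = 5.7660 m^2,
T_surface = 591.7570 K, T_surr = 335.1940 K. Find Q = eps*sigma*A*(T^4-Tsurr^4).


T^4 = 1.2262e+11
Tsurr^4 = 1.2624e+10
Q = 0.4570 * 5.67e-8 * 5.7660 * 1.1000e+11 = 16434.8554 W

16434.8554 W


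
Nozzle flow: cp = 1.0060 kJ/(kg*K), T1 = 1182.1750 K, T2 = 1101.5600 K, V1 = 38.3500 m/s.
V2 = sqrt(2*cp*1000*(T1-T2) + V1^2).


dT = 80.6150 K
2*cp*1000*dT = 162197.3800
V1^2 = 1470.7225
V2 = sqrt(163668.1025) = 404.5591 m/s

404.5591 m/s


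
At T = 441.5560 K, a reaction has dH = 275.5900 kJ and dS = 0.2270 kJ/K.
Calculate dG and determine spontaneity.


T*dS = 441.5560 * 0.2270 = 100.2332 kJ
dG = 275.5900 - 100.2332 = 175.3568 kJ (non-spontaneous)

dG = 175.3568 kJ, non-spontaneous


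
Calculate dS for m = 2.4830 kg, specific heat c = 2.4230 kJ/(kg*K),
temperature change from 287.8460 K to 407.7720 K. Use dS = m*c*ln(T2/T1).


T2/T1 = 1.4166
ln(T2/T1) = 0.3483
dS = 2.4830 * 2.4230 * 0.3483 = 2.0954 kJ/K

2.0954 kJ/K


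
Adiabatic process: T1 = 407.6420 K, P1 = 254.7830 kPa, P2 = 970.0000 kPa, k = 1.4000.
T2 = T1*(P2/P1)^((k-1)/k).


(k-1)/k = 0.2857
(P2/P1)^exp = 1.4652
T2 = 407.6420 * 1.4652 = 597.2622 K

597.2622 K


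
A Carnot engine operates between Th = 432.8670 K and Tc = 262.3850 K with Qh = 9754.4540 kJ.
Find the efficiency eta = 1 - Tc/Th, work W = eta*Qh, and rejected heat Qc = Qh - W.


eta = 1 - 262.3850/432.8670 = 0.3938
W = 0.3938 * 9754.4540 = 3841.7316 kJ
Qc = 9754.4540 - 3841.7316 = 5912.7224 kJ

eta = 39.3844%, W = 3841.7316 kJ, Qc = 5912.7224 kJ


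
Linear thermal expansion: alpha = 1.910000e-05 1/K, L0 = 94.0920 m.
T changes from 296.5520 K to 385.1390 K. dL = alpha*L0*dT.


dT = 88.5870 K
dL = 1.910000e-05 * 94.0920 * 88.5870 = 0.159205 m
L_final = 94.251205 m

dL = 0.159205 m


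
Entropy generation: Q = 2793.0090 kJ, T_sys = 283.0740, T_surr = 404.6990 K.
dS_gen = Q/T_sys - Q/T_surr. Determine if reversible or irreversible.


dS_sys = 2793.0090/283.0740 = 9.8667 kJ/K
dS_surr = -2793.0090/404.6990 = -6.9014 kJ/K
dS_gen = 9.8667 - 6.9014 = 2.9653 kJ/K (irreversible)

dS_gen = 2.9653 kJ/K, irreversible


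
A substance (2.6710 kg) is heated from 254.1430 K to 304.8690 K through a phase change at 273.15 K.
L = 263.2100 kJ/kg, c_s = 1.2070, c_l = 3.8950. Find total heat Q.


Q1 (sensible, solid) = 2.6710 * 1.2070 * 19.0070 = 61.2766 kJ
Q2 (latent) = 2.6710 * 263.2100 = 703.0339 kJ
Q3 (sensible, liquid) = 2.6710 * 3.8950 * 31.7190 = 329.9900 kJ
Q_total = 1094.3006 kJ

1094.3006 kJ


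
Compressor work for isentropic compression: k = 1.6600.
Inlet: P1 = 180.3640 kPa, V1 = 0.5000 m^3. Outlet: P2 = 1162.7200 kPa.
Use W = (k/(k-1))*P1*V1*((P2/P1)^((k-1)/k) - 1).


(k-1)/k = 0.3976
(P2/P1)^exp = 2.0979
W = 2.5152 * 180.3640 * 0.5000 * (2.0979 - 1) = 249.0219 kJ

249.0219 kJ


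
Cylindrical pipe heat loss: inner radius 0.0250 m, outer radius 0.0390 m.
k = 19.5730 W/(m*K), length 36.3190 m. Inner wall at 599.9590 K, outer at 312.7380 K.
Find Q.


dT = 287.2210 K
ln(ro/ri) = 0.4447
Q = 2*pi*19.5730*36.3190*287.2210 / 0.4447 = 2884921.8591 W

2884921.8591 W


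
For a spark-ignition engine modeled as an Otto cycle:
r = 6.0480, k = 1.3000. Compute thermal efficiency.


r^(k-1) = 1.7159
eta = 1 - 1/1.7159 = 0.4172 = 41.7204%

41.7204%


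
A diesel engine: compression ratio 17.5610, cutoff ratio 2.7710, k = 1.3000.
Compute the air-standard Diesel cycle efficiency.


r^(k-1) = 2.3625
rc^k = 3.7621
eta = 0.4922 = 49.2181%

49.2181%


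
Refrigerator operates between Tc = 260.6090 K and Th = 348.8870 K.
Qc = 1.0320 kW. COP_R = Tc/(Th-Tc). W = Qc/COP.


COP = 260.6090 / 88.2780 = 2.9521
W = 1.0320 / 2.9521 = 0.3496 kW

COP = 2.9521, W = 0.3496 kW


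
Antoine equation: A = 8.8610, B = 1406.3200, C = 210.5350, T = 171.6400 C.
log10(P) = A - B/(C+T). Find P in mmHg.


C+T = 382.1750
B/(C+T) = 3.6798
log10(P) = 8.8610 - 3.6798 = 5.1812
P = 10^5.1812 = 151781.8335 mmHg

151781.8335 mmHg


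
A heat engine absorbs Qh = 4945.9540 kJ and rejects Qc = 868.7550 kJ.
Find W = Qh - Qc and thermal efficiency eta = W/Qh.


W = 4945.9540 - 868.7550 = 4077.1990 kJ
eta = 4077.1990 / 4945.9540 = 0.8244 = 82.4350%

W = 4077.1990 kJ, eta = 82.4350%


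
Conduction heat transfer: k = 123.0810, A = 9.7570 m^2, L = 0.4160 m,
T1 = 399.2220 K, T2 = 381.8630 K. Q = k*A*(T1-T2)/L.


dT = 17.3590 K
Q = 123.0810 * 9.7570 * 17.3590 / 0.4160 = 50111.6489 W

50111.6489 W


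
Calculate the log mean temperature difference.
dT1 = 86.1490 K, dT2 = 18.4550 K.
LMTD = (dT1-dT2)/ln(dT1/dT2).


dT1/dT2 = 4.6681
ln(dT1/dT2) = 1.5407
LMTD = 67.6940 / 1.5407 = 43.9359 K

43.9359 K


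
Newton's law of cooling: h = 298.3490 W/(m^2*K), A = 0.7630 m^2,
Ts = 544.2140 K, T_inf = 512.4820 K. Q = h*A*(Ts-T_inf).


dT = 31.7320 K
Q = 298.3490 * 0.7630 * 31.7320 = 7223.4816 W

7223.4816 W


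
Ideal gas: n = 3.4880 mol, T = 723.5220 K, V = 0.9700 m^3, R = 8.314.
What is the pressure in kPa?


P = nRT/V = 3.4880 * 8.314 * 723.5220 / 0.9700
= 20981.5823 / 0.9700 = 21630.4973 Pa = 21.6305 kPa

21.6305 kPa


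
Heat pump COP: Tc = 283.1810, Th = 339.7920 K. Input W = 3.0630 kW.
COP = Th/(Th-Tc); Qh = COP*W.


COP = 339.7920 / 56.6110 = 6.0022
Qh = 6.0022 * 3.0630 = 18.3848 kW

COP = 6.0022, Qh = 18.3848 kW


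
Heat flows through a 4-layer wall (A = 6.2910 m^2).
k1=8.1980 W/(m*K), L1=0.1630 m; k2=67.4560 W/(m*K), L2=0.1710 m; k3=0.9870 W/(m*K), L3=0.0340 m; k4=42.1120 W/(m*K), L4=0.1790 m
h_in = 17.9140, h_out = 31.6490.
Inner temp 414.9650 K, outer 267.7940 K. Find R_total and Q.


R_conv_in = 1/(17.9140*6.2910) = 0.0089
R_1 = 0.1630/(8.1980*6.2910) = 0.0032
R_2 = 0.1710/(67.4560*6.2910) = 0.0004
R_3 = 0.0340/(0.9870*6.2910) = 0.0055
R_4 = 0.1790/(42.1120*6.2910) = 0.0007
R_conv_out = 1/(31.6490*6.2910) = 0.0050
R_total = 0.0236 K/W
Q = 147.1710 / 0.0236 = 6233.2249 W

R_total = 0.0236 K/W, Q = 6233.2249 W


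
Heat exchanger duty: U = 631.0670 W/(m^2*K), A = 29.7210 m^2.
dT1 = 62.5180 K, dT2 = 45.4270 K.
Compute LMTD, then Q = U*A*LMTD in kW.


LMTD = 53.5184 K
Q = 631.0670 * 29.7210 * 53.5184 = 1003788.7731 W = 1003.7888 kW

1003.7888 kW


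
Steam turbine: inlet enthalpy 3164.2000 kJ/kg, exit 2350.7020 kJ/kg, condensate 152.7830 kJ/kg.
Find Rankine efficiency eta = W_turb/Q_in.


W = 813.4980 kJ/kg
Q_in = 3011.4170 kJ/kg
eta = 0.2701 = 27.0138%

eta = 27.0138%


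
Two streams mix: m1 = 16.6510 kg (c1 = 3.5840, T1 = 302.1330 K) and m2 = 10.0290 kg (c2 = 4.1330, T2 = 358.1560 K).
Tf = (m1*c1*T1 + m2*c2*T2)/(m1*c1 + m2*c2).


num = 32875.9616
den = 101.1270
Tf = 325.0957 K

325.0957 K


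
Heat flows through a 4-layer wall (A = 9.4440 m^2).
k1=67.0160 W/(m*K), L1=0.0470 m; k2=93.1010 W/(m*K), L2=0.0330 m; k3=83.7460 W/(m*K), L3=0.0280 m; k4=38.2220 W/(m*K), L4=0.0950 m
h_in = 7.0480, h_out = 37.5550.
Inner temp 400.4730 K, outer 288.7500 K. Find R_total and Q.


R_conv_in = 1/(7.0480*9.4440) = 0.0150
R_1 = 0.0470/(67.0160*9.4440) = 7.4261e-05
R_2 = 0.0330/(93.1010*9.4440) = 3.7532e-05
R_3 = 0.0280/(83.7460*9.4440) = 3.5403e-05
R_4 = 0.0950/(38.2220*9.4440) = 0.0003
R_conv_out = 1/(37.5550*9.4440) = 0.0028
R_total = 0.0183 K/W
Q = 111.7230 / 0.0183 = 6120.5853 W

R_total = 0.0183 K/W, Q = 6120.5853 W


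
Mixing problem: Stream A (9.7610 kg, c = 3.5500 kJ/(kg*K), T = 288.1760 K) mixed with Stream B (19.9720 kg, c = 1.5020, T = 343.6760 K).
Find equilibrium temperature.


num = 20295.3185
den = 64.6495
Tf = 313.9285 K

313.9285 K


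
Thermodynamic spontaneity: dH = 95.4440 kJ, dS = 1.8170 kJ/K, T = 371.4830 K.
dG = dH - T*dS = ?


T*dS = 371.4830 * 1.8170 = 674.9846 kJ
dG = 95.4440 - 674.9846 = -579.5406 kJ (spontaneous)

dG = -579.5406 kJ, spontaneous


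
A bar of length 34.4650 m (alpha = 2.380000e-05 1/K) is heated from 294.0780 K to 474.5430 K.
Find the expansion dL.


dT = 180.4650 K
dL = 2.380000e-05 * 34.4650 * 180.4650 = 0.148029 m
L_final = 34.613029 m

dL = 0.148029 m


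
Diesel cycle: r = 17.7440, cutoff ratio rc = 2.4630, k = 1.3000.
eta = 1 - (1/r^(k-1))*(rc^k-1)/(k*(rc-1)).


r^(k-1) = 2.3698
rc^k = 3.2278
eta = 0.5057 = 50.5725%

50.5725%


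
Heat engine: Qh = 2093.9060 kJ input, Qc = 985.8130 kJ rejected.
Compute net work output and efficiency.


W = 2093.9060 - 985.8130 = 1108.0930 kJ
eta = 1108.0930 / 2093.9060 = 0.5292 = 52.9199%

W = 1108.0930 kJ, eta = 52.9199%


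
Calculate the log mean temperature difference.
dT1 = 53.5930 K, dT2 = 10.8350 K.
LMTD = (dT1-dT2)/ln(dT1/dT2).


dT1/dT2 = 4.9463
ln(dT1/dT2) = 1.5986
LMTD = 42.7580 / 1.5986 = 26.7465 K

26.7465 K


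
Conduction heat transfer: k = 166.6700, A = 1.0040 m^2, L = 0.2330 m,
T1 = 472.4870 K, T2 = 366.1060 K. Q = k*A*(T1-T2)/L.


dT = 106.3810 K
Q = 166.6700 * 1.0040 * 106.3810 / 0.2330 = 76401.0444 W

76401.0444 W


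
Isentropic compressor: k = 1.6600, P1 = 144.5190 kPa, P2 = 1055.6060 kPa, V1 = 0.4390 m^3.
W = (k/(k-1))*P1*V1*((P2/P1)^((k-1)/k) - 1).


(k-1)/k = 0.3976
(P2/P1)^exp = 2.2047
W = 2.5152 * 144.5190 * 0.4390 * (2.2047 - 1) = 192.2353 kJ

192.2353 kJ


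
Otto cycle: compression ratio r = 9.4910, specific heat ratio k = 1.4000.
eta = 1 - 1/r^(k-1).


r^(k-1) = 2.4599
eta = 1 - 1/2.4599 = 0.5935 = 59.3486%

59.3486%


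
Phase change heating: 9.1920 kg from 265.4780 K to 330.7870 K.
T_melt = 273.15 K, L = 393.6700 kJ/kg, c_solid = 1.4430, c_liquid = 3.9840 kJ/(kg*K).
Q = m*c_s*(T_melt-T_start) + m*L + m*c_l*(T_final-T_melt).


Q1 (sensible, solid) = 9.1920 * 1.4430 * 7.6720 = 101.7618 kJ
Q2 (latent) = 9.1920 * 393.6700 = 3618.6146 kJ
Q3 (sensible, liquid) = 9.1920 * 3.9840 * 57.6370 = 2110.7204 kJ
Q_total = 5831.0969 kJ

5831.0969 kJ


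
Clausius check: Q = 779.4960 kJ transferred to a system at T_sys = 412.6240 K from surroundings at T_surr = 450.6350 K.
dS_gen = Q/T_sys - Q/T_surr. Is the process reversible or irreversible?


dS_sys = 779.4960/412.6240 = 1.8891 kJ/K
dS_surr = -779.4960/450.6350 = -1.7298 kJ/K
dS_gen = 1.8891 - 1.7298 = 0.1593 kJ/K (irreversible)

dS_gen = 0.1593 kJ/K, irreversible


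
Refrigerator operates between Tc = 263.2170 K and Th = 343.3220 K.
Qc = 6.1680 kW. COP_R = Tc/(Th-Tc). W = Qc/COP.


COP = 263.2170 / 80.1050 = 3.2859
W = 6.1680 / 3.2859 = 1.8771 kW

COP = 3.2859, W = 1.8771 kW


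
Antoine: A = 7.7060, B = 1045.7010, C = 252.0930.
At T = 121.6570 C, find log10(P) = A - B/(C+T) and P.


C+T = 373.7500
B/(C+T) = 2.7979
log10(P) = 7.7060 - 2.7979 = 4.9081
P = 10^4.9081 = 80935.2649 mmHg

80935.2649 mmHg


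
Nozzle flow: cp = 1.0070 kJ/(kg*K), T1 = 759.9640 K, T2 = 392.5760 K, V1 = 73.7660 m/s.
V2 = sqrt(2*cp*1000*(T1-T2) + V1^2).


dT = 367.3880 K
2*cp*1000*dT = 739919.4320
V1^2 = 5441.4228
V2 = sqrt(745360.8548) = 863.3428 m/s

863.3428 m/s


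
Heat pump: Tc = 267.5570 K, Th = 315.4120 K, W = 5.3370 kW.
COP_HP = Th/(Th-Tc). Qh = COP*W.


COP = 315.4120 / 47.8550 = 6.5910
Qh = 6.5910 * 5.3370 = 35.1761 kW

COP = 6.5910, Qh = 35.1761 kW


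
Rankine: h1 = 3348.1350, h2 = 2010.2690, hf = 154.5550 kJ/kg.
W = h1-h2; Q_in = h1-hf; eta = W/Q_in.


W = 1337.8660 kJ/kg
Q_in = 3193.5800 kJ/kg
eta = 0.4189 = 41.8924%

eta = 41.8924%


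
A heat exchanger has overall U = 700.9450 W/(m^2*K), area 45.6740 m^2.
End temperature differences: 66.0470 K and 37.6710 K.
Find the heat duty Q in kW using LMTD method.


LMTD = 50.5382 K
Q = 700.9450 * 45.6740 * 50.5382 = 1617979.2040 W = 1617.9792 kW

1617.9792 kW
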